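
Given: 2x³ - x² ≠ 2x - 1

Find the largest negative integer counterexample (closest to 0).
Testing negative integers from -1 downward:
x = -1: LHS = 2·(-1)³ - (-1)² = -3, RHS = 2·(-1) - 1 = -3; -3 ≠ -3 — FAILS  ← closest negative counterexample to 0

Answer: x = -1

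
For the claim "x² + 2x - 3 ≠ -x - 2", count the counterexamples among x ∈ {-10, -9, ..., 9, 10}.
Track d = LHS − RHS over the integers in [-10, 10]. Equality would need d = 0, but d changes sign only between consecutive integers, jumping over 0:
x = -4: LHS = (-4)² + 2·(-4) - 3 = 5, RHS = -(-4) - 2 = 2; 5 ≠ 2 — holds  (d = 3)
x = -3: LHS = (-3)² + 2·(-3) - 3 = 0, RHS = -(-3) - 2 = 1; 0 ≠ 1 — holds  (d = -1)
x = 0: LHS = 0² + 2·0 - 3 = -3, RHS = -0 - 2 = -2; -3 ≠ -2 — holds  (d = -1)
x = 1: LHS = 1² + 2·1 - 3 = 0, RHS = -1 - 2 = -3; 0 ≠ -3 — holds  (d = 3)
Away from these crossings d keeps a constant sign, and checking every integer in [-10, 10] confirms d ≠ 0 throughout. Hence the two sides are never equal, so the relation holds for every integer in [-10, 10].

No counterexample appears in that range.

Answer: 0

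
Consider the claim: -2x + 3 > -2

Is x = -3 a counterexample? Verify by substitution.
Substitute x = -3 into the relation:
x = -3: LHS = -2·(-3) + 3 = 9; 9 > -2 — holds

The claim holds here, so x = -3 is not a counterexample. (A counterexample exists elsewhere, e.g. x = 3.)

Answer: No, x = -3 is not a counterexample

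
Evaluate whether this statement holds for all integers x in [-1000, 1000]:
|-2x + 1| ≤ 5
The claim fails at x = -3:
x = -3: LHS = |-2·(-3) + 1| = |7| = 7; 7 ≤ 5 — FAILS

Because a single integer refutes it, the statement is false.

Answer: False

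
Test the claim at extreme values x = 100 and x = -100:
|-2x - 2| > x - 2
x = 100: LHS = |-2·100 - 2| = |-202| = 202, RHS = 100 - 2 = 98; 202 > 98 — holds
x = -100: LHS = |-2·(-100) - 2| = |198| = 198, RHS = (-100) - 2 = -102; 198 > -102 — holds

Answer: Yes, holds for both x = 100 and x = -100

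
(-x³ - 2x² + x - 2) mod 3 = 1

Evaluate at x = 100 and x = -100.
x = 100: LHS = (-100³ - 2·100² + 100 - 2) mod 3 = (-1019902) mod 3 = 2; 2 = 1 — FAILS
x = -100: LHS = (-(-100)³ - 2·(-100)² + (-100) - 2) mod 3 = 979898 mod 3 = 2; 2 = 1 — FAILS

Answer: No, fails for both x = 100 and x = -100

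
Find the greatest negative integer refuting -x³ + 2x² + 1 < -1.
Testing negative integers from -1 downward:
x = -1: LHS = -(-1)³ + 2·(-1)² + 1 = 4; 4 < -1 — FAILS  ← closest negative counterexample to 0

Answer: x = -1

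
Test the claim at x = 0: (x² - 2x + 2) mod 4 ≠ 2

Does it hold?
x = 0: LHS = (0² - 2·0 + 2) mod 4 = 2 mod 4 = 2; 2 ≠ 2 — FAILS

The relation fails at x = 0, so x = 0 is a counterexample.

Answer: No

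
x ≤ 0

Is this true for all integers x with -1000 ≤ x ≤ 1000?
The claim fails at x = 1:
x = 1: 1 ≤ 0 — FAILS

Because a single integer refutes it, the statement is false.

Answer: False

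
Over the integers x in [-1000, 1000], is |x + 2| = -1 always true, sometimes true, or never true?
An absolute value is never negative, so the left side is ≥ 0 for every x, while the right side is -1. Tightest case in [-1000, 1000] is x = -2:
x = -2: LHS = |(-2) + 2| = |0| = 0; 0 = -1 — FAILS
Hence LHS − RHS is never 0, i.e. the two sides are never equal, so the claimed relation (=) fails for every integer in [-1000, 1000].

No integer in the range satisfies it.

Answer: Never true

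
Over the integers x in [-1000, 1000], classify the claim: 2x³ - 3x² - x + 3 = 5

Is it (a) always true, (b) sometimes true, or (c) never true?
Holds at x = 2: LHS = 2·2³ - 3·2² - 2 + 3 = 5; 5 = 5 — holds
Fails at x = 0: LHS = 2·0³ - 3·0² - 0 + 3 = 3; 3 = 5 — FAILS
It is satisfied by some integers in the range but not all.

Answer: Sometimes true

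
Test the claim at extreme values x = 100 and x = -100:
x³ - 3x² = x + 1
x = 100: LHS = 100³ - 3·100² = 970000, RHS = 100 + 1 = 101; 970000 = 101 — FAILS
x = -100: LHS = (-100)³ - 3·(-100)² = -1030000, RHS = (-100) + 1 = -99; -1030000 = -99 — FAILS

Answer: No, fails for both x = 100 and x = -100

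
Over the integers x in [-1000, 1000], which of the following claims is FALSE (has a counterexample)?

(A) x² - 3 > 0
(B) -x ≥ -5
(A) x = 0: LHS = 0² - 3 = -3; -3 > 0 — FAILS
(B) x = 6: -6 ≥ -5 — FAILS

Answer: Both A and B are false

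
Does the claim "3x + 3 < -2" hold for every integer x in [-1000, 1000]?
The claim fails at x = 0:
x = 0: LHS = 3·0 + 3 = 3; 3 < -2 — FAILS

Because a single integer refutes it, the statement is false.

Answer: False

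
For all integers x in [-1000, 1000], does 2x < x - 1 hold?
The claim fails at x = 0:
x = 0: LHS = 2·0 = 0, RHS = 0 - 1 = -1; 0 < -1 — FAILS

Because a single integer refutes it, the statement is false.

Answer: False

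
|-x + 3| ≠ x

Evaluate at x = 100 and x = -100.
x = 100: LHS = |-100 + 3| = |-97| = 97; 97 ≠ 100 — holds
x = -100: LHS = |-(-100) + 3| = |103| = 103; 103 ≠ -100 — holds

Answer: Yes, holds for both x = 100 and x = -100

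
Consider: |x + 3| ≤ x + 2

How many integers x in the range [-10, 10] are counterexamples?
Counterexamples in [-10, 10]: {-10, -9, -8, -7, -6, -5, -4, -3, -2, -1, 0, 1, 2, 3, 4, 5, 6, 7, 8, 9, 10}.

Counting them gives 21 values.

Answer: 21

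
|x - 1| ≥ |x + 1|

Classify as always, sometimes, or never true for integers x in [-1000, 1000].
Holds at x = 0: LHS = |0 - 1| = |-1| = 1, RHS = |0 + 1| = |1| = 1; 1 ≥ 1 — holds
Fails at x = 1: LHS = |1 - 1| = |0| = 0, RHS = |1 + 1| = |2| = 2; 0 ≥ 2 — FAILS
It is satisfied by some integers in the range but not all.

Answer: Sometimes true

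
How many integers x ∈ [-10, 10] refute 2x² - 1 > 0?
Counterexamples in [-10, 10]: {0}.

Counting them gives 1 values.

Answer: 1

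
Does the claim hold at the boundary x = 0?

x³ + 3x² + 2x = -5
x = 0: LHS = 0³ + 3·0² + 2·0 = 0; 0 = -5 — FAILS

The relation fails at x = 0, so x = 0 is a counterexample.

Answer: No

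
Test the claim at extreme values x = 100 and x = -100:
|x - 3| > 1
x = 100: LHS = |100 - 3| = |97| = 97; 97 > 1 — holds
x = -100: LHS = |(-100) - 3| = |-103| = 103; 103 > 1 — holds

Answer: Yes, holds for both x = 100 and x = -100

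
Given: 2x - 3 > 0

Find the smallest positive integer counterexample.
Testing positive integers:
x = 1: LHS = 2·1 - 3 = -1; -1 > 0 — FAILS  ← smallest positive counterexample

Answer: x = 1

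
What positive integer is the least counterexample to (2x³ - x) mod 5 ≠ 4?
Testing positive integers:
x = 1: LHS = (2·1³ - 1) mod 5 = 1 mod 5 = 1; 1 ≠ 4 — holds
x = 2: LHS = (2·2³ - 2) mod 5 = 14 mod 5 = 4; 4 ≠ 4 — FAILS  ← smallest positive counterexample

Answer: x = 2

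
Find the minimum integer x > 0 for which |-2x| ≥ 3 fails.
Testing positive integers:
x = 1: LHS = |-2·1| = |-2| = 2; 2 ≥ 3 — FAILS  ← smallest positive counterexample

Answer: x = 1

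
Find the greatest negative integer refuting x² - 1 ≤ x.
Testing negative integers from -1 downward:
x = -1: LHS = (-1)² - 1 = 0; 0 ≤ -1 — FAILS  ← closest negative counterexample to 0

Answer: x = -1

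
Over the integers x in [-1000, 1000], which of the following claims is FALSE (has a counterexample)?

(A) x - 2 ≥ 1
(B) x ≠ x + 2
(A) x = 0: LHS = 0 - 2 = -2; -2 ≥ 1 — FAILS

(B) Over all integers in [-1000, 1000], LHS − RHS is always negative; it is closest to 0 at x = 0, where it equals -2:
x = 0: RHS = 0 + 2 = 2; 0 ≠ 2 — holds
At the ends of the range:
x = -1000: RHS = (-1000) + 2 = -998; -1000 ≠ -998 — holds
x = 1000: RHS = 1000 + 2 = 1002; 1000 ≠ 1002 — holds
Hence LHS − RHS is never 0, i.e. the two sides are never equal, so the relation holds for every integer in [-1000, 1000].

Only (A) has a counterexample.

Answer: A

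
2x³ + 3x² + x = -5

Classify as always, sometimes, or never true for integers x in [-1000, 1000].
Track d = LHS − RHS over the integers in [-1000, 1000]. Equality would need d = 0, but d changes sign only between consecutive integers, jumping over 0:
x = -2: LHS = 2·(-2)³ + 3·(-2)² + (-2) = -6; -6 = -5 — FAILS  (d = -1)
x = -1: LHS = 2·(-1)³ + 3·(-1)² + (-1) = 0; 0 = -5 — FAILS  (d = 5)
Away from these crossings d keeps a constant sign, and checking every integer in [-1000, 1000] confirms d ≠ 0 throughout. Hence the two sides are never equal, so the claimed relation (=) fails for every integer in [-1000, 1000].

No integer in the range satisfies it.

Answer: Never true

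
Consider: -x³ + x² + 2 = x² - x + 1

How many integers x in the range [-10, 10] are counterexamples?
Counterexamples in [-10, 10]: {-10, -9, -8, -7, -6, -5, -4, -3, -2, -1, 0, 1, 2, 3, 4, 5, 6, 7, 8, 9, 10}.

Counting them gives 21 values.

Answer: 21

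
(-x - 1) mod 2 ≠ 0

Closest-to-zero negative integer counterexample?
Testing negative integers from -1 downward:
x = -1: LHS = (-(-1) - 1) mod 2 = 0 mod 2 = 0; 0 ≠ 0 — FAILS  ← closest negative counterexample to 0

Answer: x = -1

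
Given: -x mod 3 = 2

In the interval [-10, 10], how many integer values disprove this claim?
Counterexamples in [-10, 10]: {-10, -9, -7, -6, -4, -3, -1, 0, 2, 3, 5, 6, 8, 9}.

Counting them gives 14 values.

Answer: 14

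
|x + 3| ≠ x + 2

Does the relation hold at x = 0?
x = 0: LHS = |0 + 3| = |3| = 3, RHS = 0 + 2 = 2; 3 ≠ 2 — holds

The relation is satisfied at x = 0.

Answer: Yes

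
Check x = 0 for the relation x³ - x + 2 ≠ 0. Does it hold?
x = 0: LHS = 0³ - 0 + 2 = 2; 2 ≠ 0 — holds

The relation is satisfied at x = 0.

Answer: Yes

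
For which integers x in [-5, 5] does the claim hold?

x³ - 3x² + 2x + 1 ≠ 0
Track d = LHS − RHS over the integers in [-5, 5]. Equality would need d = 0, but d changes sign only between consecutive integers, jumping over 0:
x = -1: LHS = (-1)³ - 3·(-1)² + 2·(-1) + 1 = -5; -5 ≠ 0 — holds  (d = -5)
x = 0: LHS = 0³ - 3·0² + 2·0 + 1 = 1; 1 ≠ 0 — holds  (d = 1)
Away from these crossings d keeps a constant sign, and checking every integer in [-5, 5] confirms d ≠ 0 throughout. Hence the two sides are never equal, so the relation holds for every integer in [-5, 5].

Answer: All integers in [-5, 5]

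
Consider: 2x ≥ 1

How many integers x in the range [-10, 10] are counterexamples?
Counterexamples in [-10, 10]: {-10, -9, -8, -7, -6, -5, -4, -3, -2, -1, 0}.

Counting them gives 11 values.

Answer: 11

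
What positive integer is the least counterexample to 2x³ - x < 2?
Testing positive integers:
x = 1: LHS = 2·1³ - 1 = 1; 1 < 2 — holds
x = 2: LHS = 2·2³ - 2 = 14; 14 < 2 — FAILS  ← smallest positive counterexample

Answer: x = 2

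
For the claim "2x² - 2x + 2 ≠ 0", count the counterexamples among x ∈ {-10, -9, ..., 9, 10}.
Over all integers in [-10, 10], LHS − RHS is always positive; it is smallest at x = 0, where it equals 2:
x = 0: LHS = 2·0² - 2·0 + 2 = 2; 2 ≠ 0 — holds
At the ends of the range:
x = -10: LHS = 2·(-10)² - 2·(-10) + 2 = 222; 222 ≠ 0 — holds
x = 10: LHS = 2·10² - 2·10 + 2 = 182; 182 ≠ 0 — holds
Hence LHS − RHS is never 0, i.e. the two sides are never equal, so the relation holds for every integer in [-10, 10].

No counterexample appears in that range.

Answer: 0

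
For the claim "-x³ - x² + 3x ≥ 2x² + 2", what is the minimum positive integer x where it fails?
Testing positive integers:
x = 1: LHS = -1³ - 1² + 3·1 = 1, RHS = 2·1² + 2 = 4; 1 ≥ 4 — FAILS  ← smallest positive counterexample

Answer: x = 1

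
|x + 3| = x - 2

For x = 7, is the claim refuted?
Substitute x = 7 into the relation:
x = 7: LHS = |7 + 3| = |10| = 10, RHS = 7 - 2 = 5; 10 = 5 — FAILS

Since the claim fails at x = 7, this value is a counterexample.

Answer: Yes, x = 7 is a counterexample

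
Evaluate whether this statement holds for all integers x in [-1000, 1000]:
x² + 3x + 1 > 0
The claim fails at x = -1:
x = -1: LHS = (-1)² + 3·(-1) + 1 = -1; -1 > 0 — FAILS

Because a single integer refutes it, the statement is false.

Answer: False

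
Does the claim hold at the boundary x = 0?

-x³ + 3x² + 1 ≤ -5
x = 0: LHS = -0³ + 3·0² + 1 = 1; 1 ≤ -5 — FAILS

The relation fails at x = 0, so x = 0 is a counterexample.

Answer: No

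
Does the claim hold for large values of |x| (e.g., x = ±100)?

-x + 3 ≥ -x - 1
x = 100: LHS = -100 + 3 = -97, RHS = -100 - 1 = -101; -97 ≥ -101 — holds
x = -100: LHS = -(-100) + 3 = 103, RHS = -(-100) - 1 = 99; 103 ≥ 99 — holds

Answer: Yes, holds for both x = 100 and x = -100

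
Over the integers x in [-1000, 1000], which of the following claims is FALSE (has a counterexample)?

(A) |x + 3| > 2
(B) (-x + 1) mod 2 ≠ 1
(A) x = -1: LHS = |(-1) + 3| = |2| = 2; 2 > 2 — FAILS
(B) x = 0: LHS = (-0 + 1) mod 2 = 1 mod 2 = 1; 1 ≠ 1 — FAILS

Answer: Both A and B are false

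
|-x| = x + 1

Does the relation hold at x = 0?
x = 0: LHS = |-0| = |0| = 0, RHS = 0 + 1 = 1; 0 = 1 — FAILS

The relation fails at x = 0, so x = 0 is a counterexample.

Answer: No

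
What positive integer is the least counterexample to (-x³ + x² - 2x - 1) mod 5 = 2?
Testing positive integers:
x = 1: LHS = (-1³ + 1² - 2·1 - 1) mod 5 = (-3) mod 5 = 2; 2 = 2 — holds
x = 2: LHS = (-2³ + 2² - 2·2 - 1) mod 5 = (-9) mod 5 = 1; 1 = 2 — FAILS  ← smallest positive counterexample

Answer: x = 2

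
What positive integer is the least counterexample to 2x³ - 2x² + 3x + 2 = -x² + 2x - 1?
Testing positive integers:
x = 1: LHS = 2·1³ - 2·1² + 3·1 + 2 = 5, RHS = -1² + 2·1 - 1 = 0; 5 = 0 — FAILS  ← smallest positive counterexample

Answer: x = 1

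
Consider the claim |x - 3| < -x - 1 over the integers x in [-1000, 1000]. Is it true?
The claim fails at x = 0:
x = 0: LHS = |0 - 3| = |-3| = 3, RHS = -0 - 1 = -1; 3 < -1 — FAILS

Because a single integer refutes it, the statement is false.

Answer: False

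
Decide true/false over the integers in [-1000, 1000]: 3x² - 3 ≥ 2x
The claim fails at x = 0:
x = 0: LHS = 3·0² - 3 = -3, RHS = 2·0 = 0; -3 ≥ 0 — FAILS

Because a single integer refutes it, the statement is false.

Answer: False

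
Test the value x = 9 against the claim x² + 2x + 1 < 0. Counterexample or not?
Substitute x = 9 into the relation:
x = 9: LHS = 9² + 2·9 + 1 = 100; 100 < 0 — FAILS

Since the claim fails at x = 9, this value is a counterexample.

Answer: Yes, x = 9 is a counterexample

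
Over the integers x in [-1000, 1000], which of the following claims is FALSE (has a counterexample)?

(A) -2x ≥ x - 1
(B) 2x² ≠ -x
(A) x = 1: LHS = -2·1 = -2, RHS = 1 - 1 = 0; -2 ≥ 0 — FAILS
(B) x = 0: LHS = 2·0² = 0, RHS = -0 = 0; 0 ≠ 0 — FAILS

Answer: Both A and B are false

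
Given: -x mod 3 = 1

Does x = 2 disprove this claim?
Substitute x = 2 into the relation:
x = 2: LHS = (-2) mod 3 = 1; 1 = 1 — holds

The claim holds here, so x = 2 is not a counterexample. (A counterexample exists elsewhere, e.g. x = 0.)

Answer: No, x = 2 is not a counterexample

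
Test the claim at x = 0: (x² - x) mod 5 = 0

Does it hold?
x = 0: LHS = (0² - 0) mod 5 = 0 mod 5 = 0; 0 = 0 — holds

The relation is satisfied at x = 0.

Answer: Yes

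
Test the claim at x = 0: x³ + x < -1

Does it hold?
x = 0: LHS = 0³ + 0 = 0; 0 < -1 — FAILS

The relation fails at x = 0, so x = 0 is a counterexample.

Answer: No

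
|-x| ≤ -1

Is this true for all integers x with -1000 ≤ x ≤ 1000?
The claim fails at x = 0:
x = 0: LHS = |-0| = |0| = 0; 0 ≤ -1 — FAILS

Because a single integer refutes it, the statement is false.

Answer: False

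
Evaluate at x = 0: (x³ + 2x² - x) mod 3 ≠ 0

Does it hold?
x = 0: LHS = (0³ + 2·0² - 0) mod 3 = 0 mod 3 = 0; 0 ≠ 0 — FAILS

The relation fails at x = 0, so x = 0 is a counterexample.

Answer: No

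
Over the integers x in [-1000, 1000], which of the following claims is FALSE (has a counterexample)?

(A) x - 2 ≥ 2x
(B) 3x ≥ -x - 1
(A) x = 0: LHS = 0 - 2 = -2, RHS = 2·0 = 0; -2 ≥ 0 — FAILS
(B) x = -1: LHS = 3·(-1) = -3, RHS = -(-1) - 1 = 0; -3 ≥ 0 — FAILS

Answer: Both A and B are false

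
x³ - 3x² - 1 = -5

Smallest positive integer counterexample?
Testing positive integers:
x = 1: LHS = 1³ - 3·1² - 1 = -3; -3 = -5 — FAILS  ← smallest positive counterexample

Answer: x = 1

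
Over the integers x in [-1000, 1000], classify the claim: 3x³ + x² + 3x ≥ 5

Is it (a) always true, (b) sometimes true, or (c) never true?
Holds at x = 1: LHS = 3·1³ + 1² + 3·1 = 7; 7 ≥ 5 — holds
Fails at x = 0: LHS = 3·0³ + 0² + 3·0 = 0; 0 ≥ 5 — FAILS
It is satisfied by some integers in the range but not all.

Answer: Sometimes true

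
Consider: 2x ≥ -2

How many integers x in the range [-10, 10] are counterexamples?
Counterexamples in [-10, 10]: {-10, -9, -8, -7, -6, -5, -4, -3, -2}.

Counting them gives 9 values.

Answer: 9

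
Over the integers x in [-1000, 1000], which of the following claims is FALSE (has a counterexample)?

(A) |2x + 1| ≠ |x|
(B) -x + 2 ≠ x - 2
(A) x = -1: LHS = |2·(-1) + 1| = |-1| = 1, RHS = |-1| = 1; 1 ≠ 1 — FAILS
(B) x = 2: LHS = -2 + 2 = 0, RHS = 2 - 2 = 0; 0 ≠ 0 — FAILS

Answer: Both A and B are false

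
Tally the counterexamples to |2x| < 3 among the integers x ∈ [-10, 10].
Counterexamples in [-10, 10]: {-10, -9, -8, -7, -6, -5, -4, -3, -2, 2, 3, 4, 5, 6, 7, 8, 9, 10}.

Counting them gives 18 values.

Answer: 18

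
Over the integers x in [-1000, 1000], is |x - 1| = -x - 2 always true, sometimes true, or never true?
Over all integers in [-1000, 1000], LHS − RHS is always positive; it is smallest at x = 0, where it equals 3:
x = 0: LHS = |0 - 1| = |-1| = 1, RHS = -0 - 2 = -2; 1 = -2 — FAILS
At the ends of the range:
x = -1000: LHS = |(-1000) - 1| = |-1001| = 1001, RHS = -(-1000) - 2 = 998; 1001 = 998 — FAILS
x = 1000: LHS = |1000 - 1| = |999| = 999, RHS = -1000 - 2 = -1002; 999 = -1002 — FAILS
Hence LHS − RHS is never 0, i.e. the two sides are never equal, so the claimed relation (=) fails for every integer in [-1000, 1000].

No integer in the range satisfies it.

Answer: Never true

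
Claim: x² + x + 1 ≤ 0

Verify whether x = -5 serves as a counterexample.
Substitute x = -5 into the relation:
x = -5: LHS = (-5)² + (-5) + 1 = 21; 21 ≤ 0 — FAILS

Since the claim fails at x = -5, this value is a counterexample.

Answer: Yes, x = -5 is a counterexample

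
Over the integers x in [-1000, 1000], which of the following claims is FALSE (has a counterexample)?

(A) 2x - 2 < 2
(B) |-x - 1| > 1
(A) x = 2: LHS = 2·2 - 2 = 2; 2 < 2 — FAILS
(B) x = 0: LHS = |-0 - 1| = |-1| = 1; 1 > 1 — FAILS

Answer: Both A and B are false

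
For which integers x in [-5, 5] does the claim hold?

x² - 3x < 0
Holds for: {1, 2}
Fails for: {-5, -4, -3, -2, -1, 0, 3, 4, 5}

Answer: {1, 2}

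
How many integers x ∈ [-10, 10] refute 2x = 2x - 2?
Counterexamples in [-10, 10]: {-10, -9, -8, -7, -6, -5, -4, -3, -2, -1, 0, 1, 2, 3, 4, 5, 6, 7, 8, 9, 10}.

Counting them gives 21 values.

Answer: 21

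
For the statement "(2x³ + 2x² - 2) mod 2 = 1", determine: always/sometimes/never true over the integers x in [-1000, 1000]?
For a polynomial with integer coefficients, its value mod 2 depends only on x mod 2, so it suffices to check one representative of each residue class, x = 0, 1:
x = 0: LHS = (2·0³ + 2·0² - 2) mod 2 = (-2) mod 2 = 0; 0 = 1 — FAILS
x = 1: LHS = (2·1³ + 2·1² - 2) mod 2 = 2 mod 2 = 0; 0 = 1 — FAILS
The relation fails in every residue class, so the claimed relation (=) fails for every integer in [-1000, 1000].

No integer in the range satisfies it.

Answer: Never true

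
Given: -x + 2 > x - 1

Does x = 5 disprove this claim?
Substitute x = 5 into the relation:
x = 5: LHS = -5 + 2 = -3, RHS = 5 - 1 = 4; -3 > 4 — FAILS

Since the claim fails at x = 5, this value is a counterexample.

Answer: Yes, x = 5 is a counterexample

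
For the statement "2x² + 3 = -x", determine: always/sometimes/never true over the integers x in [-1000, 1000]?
Over all integers in [-1000, 1000], LHS − RHS is always positive; it is smallest at x = 0, where it equals 3:
x = 0: LHS = 2·0² + 3 = 3, RHS = -0 = 0; 3 = 0 — FAILS
At the ends of the range:
x = -1000: LHS = 2·(-1000)² + 3 = 2000003, RHS = -(-1000) = 1000; 2000003 = 1000 — FAILS
x = 1000: LHS = 2·1000² + 3 = 2000003; 2000003 = -1000 — FAILS
Hence LHS − RHS is never 0, i.e. the two sides are never equal, so the claimed relation (=) fails for every integer in [-1000, 1000].

No integer in the range satisfies it.

Answer: Never true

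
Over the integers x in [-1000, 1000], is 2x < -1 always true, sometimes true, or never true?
Holds at x = -1: LHS = 2·(-1) = -2; -2 < -1 — holds
Fails at x = 0: LHS = 2·0 = 0; 0 < -1 — FAILS
It is satisfied by some integers in the range but not all.

Answer: Sometimes true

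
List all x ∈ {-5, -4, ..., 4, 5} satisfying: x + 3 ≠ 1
Holds for: {-5, -4, -3, -1, 0, 1, 2, 3, 4, 5}
Fails for: {-2}

Answer: {-5, -4, -3, -1, 0, 1, 2, 3, 4, 5}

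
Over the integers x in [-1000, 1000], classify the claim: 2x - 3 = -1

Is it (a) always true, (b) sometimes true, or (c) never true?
Holds at x = 1: LHS = 2·1 - 3 = -1; -1 = -1 — holds
Fails at x = 0: LHS = 2·0 - 3 = -3; -3 = -1 — FAILS
It is satisfied by some integers in the range but not all.

Answer: Sometimes true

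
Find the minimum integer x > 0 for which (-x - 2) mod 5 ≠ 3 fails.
Testing positive integers:
x = 1: LHS = (-1 - 2) mod 5 = (-3) mod 5 = 2; 2 ≠ 3 — holds
x = 2: LHS = (-2 - 2) mod 5 = (-4) mod 5 = 1; 1 ≠ 3 — holds
x = 3: LHS = (-3 - 2) mod 5 = (-5) mod 5 = 0; 0 ≠ 3 — holds
x = 4: LHS = (-4 - 2) mod 5 = (-6) mod 5 = 4; 4 ≠ 3 — holds
x = 5: LHS = (-5 - 2) mod 5 = (-7) mod 5 = 3; 3 ≠ 3 — FAILS  ← smallest positive counterexample

Answer: x = 5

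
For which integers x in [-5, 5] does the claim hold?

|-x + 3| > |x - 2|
Holds for: {-5, -4, -3, -2, -1, 0, 1, 2}
Fails for: {3, 4, 5}

Answer: {-5, -4, -3, -2, -1, 0, 1, 2}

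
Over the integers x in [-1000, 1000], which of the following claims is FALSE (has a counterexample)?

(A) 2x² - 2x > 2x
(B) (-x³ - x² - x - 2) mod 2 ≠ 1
(A) x = 0: LHS = 2·0² - 2·0 = 0, RHS = 2·0 = 0; 0 > 0 — FAILS
(B) x = 1: LHS = (-1³ - 1² - 1 - 2) mod 2 = (-5) mod 2 = 1; 1 ≠ 1 — FAILS

Answer: Both A and B are false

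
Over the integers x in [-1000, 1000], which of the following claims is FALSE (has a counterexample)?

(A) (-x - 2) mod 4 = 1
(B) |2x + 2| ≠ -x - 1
(A) x = 0: LHS = (-0 - 2) mod 4 = (-2) mod 4 = 2; 2 = 1 — FAILS
(B) x = -1: LHS = |2·(-1) + 2| = |0| = 0, RHS = -(-1) - 1 = 0; 0 ≠ 0 — FAILS

Answer: Both A and B are false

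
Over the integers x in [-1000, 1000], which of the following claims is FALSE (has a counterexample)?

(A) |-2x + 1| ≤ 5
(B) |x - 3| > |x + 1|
(A) x = -3: LHS = |-2·(-3) + 1| = |7| = 7; 7 ≤ 5 — FAILS
(B) x = 1: LHS = |1 - 3| = |-2| = 2, RHS = |1 + 1| = |2| = 2; 2 > 2 — FAILS

Answer: Both A and B are false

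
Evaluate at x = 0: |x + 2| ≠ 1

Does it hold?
x = 0: LHS = |0 + 2| = |2| = 2; 2 ≠ 1 — holds

The relation is satisfied at x = 0.

Answer: Yes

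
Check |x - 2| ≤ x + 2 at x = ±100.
x = 100: LHS = |100 - 2| = |98| = 98, RHS = 100 + 2 = 102; 98 ≤ 102 — holds
x = -100: LHS = |(-100) - 2| = |-102| = 102, RHS = (-100) + 2 = -98; 102 ≤ -98 — FAILS

Answer: Partially: holds for x = 100, fails for x = -100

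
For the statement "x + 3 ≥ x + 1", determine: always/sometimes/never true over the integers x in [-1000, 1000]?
Over all integers in [-1000, 1000], LHS − RHS is smallest at x = 0, where it equals 2:
x = 0: LHS = 0 + 3 = 3, RHS = 0 + 1 = 1; 3 ≥ 1 — holds
At the ends of the range:
x = -1000: LHS = (-1000) + 3 = -997, RHS = (-1000) + 1 = -999; -997 ≥ -999 — holds
x = 1000: LHS = 1000 + 3 = 1003, RHS = 1000 + 1 = 1001; 1003 ≥ 1001 — holds
Hence LHS − RHS is never negative, i.e. LHS ≥ RHS throughout, so the relation holds for every integer in [-1000, 1000].

No counterexample exists.

Answer: Always true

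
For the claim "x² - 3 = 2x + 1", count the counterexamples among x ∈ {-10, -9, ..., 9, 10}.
Counterexamples in [-10, 10]: {-10, -9, -8, -7, -6, -5, -4, -3, -2, -1, 0, 1, 2, 3, 4, 5, 6, 7, 8, 9, 10}.

Counting them gives 21 values.

Answer: 21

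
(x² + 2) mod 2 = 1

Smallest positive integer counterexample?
Testing positive integers:
x = 1: LHS = (1² + 2) mod 2 = 3 mod 2 = 1; 1 = 1 — holds
x = 2: LHS = (2² + 2) mod 2 = 6 mod 2 = 0; 0 = 1 — FAILS  ← smallest positive counterexample

Answer: x = 2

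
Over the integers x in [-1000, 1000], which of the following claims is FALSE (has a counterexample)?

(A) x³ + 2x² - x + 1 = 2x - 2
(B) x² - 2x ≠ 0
(A) x = 0: LHS = 0³ + 2·0² - 0 + 1 = 1, RHS = 2·0 - 2 = -2; 1 = -2 — FAILS
(B) x = 0: LHS = 0² - 2·0 = 0; 0 ≠ 0 — FAILS

Answer: Both A and B are false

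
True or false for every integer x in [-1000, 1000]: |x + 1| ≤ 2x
The claim fails at x = 0:
x = 0: LHS = |0 + 1| = |1| = 1, RHS = 2·0 = 0; 1 ≤ 0 — FAILS

Because a single integer refutes it, the statement is false.

Answer: False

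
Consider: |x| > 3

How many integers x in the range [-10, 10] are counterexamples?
Counterexamples in [-10, 10]: {-3, -2, -1, 0, 1, 2, 3}.

Counting them gives 7 values.

Answer: 7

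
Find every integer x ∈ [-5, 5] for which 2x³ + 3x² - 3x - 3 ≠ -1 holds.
Holds for: {-5, -4, -3, -1, 0, 2, 3, 4, 5}
Fails for: {-2, 1}

Answer: {-5, -4, -3, -1, 0, 2, 3, 4, 5}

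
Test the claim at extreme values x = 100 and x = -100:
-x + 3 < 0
x = 100: LHS = -100 + 3 = -97; -97 < 0 — holds
x = -100: LHS = -(-100) + 3 = 103; 103 < 0 — FAILS

Answer: Partially: holds for x = 100, fails for x = -100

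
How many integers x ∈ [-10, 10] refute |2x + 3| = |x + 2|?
Counterexamples in [-10, 10]: {-10, -9, -8, -7, -6, -5, -4, -3, -2, 0, 1, 2, 3, 4, 5, 6, 7, 8, 9, 10}.

Counting them gives 20 values.

Answer: 20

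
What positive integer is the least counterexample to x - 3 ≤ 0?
Testing positive integers:
x = 1: LHS = 1 - 3 = -2; -2 ≤ 0 — holds
x = 2: LHS = 2 - 3 = -1; -1 ≤ 0 — holds
x = 3: LHS = 3 - 3 = 0; 0 ≤ 0 — holds
x = 4: LHS = 4 - 3 = 1; 1 ≤ 0 — FAILS  ← smallest positive counterexample

Answer: x = 4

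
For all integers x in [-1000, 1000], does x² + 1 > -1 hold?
Over all integers in [-1000, 1000], LHS − RHS is smallest at x = 0, where it equals 2:
x = 0: LHS = 0² + 1 = 1; 1 > -1 — holds
At the ends of the range:
x = -1000: LHS = (-1000)² + 1 = 1000001; 1000001 > -1 — holds
x = 1000: LHS = 1000² + 1 = 1000001; 1000001 > -1 — holds
Hence LHS − RHS is never zero or negative, i.e. LHS > RHS throughout, so the relation holds for every integer in [-1000, 1000].

No counterexample exists.

Answer: True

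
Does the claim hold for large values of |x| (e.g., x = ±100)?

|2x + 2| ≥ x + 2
x = 100: LHS = |2·100 + 2| = |202| = 202, RHS = 100 + 2 = 102; 202 ≥ 102 — holds
x = -100: LHS = |2·(-100) + 2| = |-198| = 198, RHS = (-100) + 2 = -98; 198 ≥ -98 — holds

Answer: Yes, holds for both x = 100 and x = -100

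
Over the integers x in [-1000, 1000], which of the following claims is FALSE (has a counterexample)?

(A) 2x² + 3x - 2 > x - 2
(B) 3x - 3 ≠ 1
(A) x = 0: LHS = 2·0² + 3·0 - 2 = -2, RHS = 0 - 2 = -2; -2 > -2 — FAILS

(B) Track d = LHS − RHS over the integers in [-1000, 1000]. Equality would need d = 0, but d changes sign only between consecutive integers, jumping over 0:
x = 1: LHS = 3·1 - 3 = 0; 0 ≠ 1 — holds  (d = -1)
x = 2: LHS = 3·2 - 3 = 3; 3 ≠ 1 — holds  (d = 2)
Away from these crossings d keeps a constant sign, and checking every integer in [-1000, 1000] confirms d ≠ 0 throughout. Hence the two sides are never equal, so the relation holds for every integer in [-1000, 1000].

Only (A) has a counterexample.

Answer: A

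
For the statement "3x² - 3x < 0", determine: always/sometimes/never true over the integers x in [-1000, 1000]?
Over all integers in [-1000, 1000], LHS − RHS is smallest at x = 0, where it equals 0:
x = 0: LHS = 3·0² - 3·0 = 0; 0 < 0 — FAILS
At the ends of the range:
x = -1000: LHS = 3·(-1000)² - 3·(-1000) = 3003000; 3003000 < 0 — FAILS
x = 1000: LHS = 3·1000² - 3·1000 = 2997000; 2997000 < 0 — FAILS
Hence LHS − RHS is never negative, i.e. LHS ≥ RHS throughout, so the claimed relation (<) fails for every integer in [-1000, 1000].

No integer in the range satisfies it.

Answer: Never true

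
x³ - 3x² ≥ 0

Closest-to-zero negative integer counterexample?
Testing negative integers from -1 downward:
x = -1: LHS = (-1)³ - 3·(-1)² = -4; -4 ≥ 0 — FAILS  ← closest negative counterexample to 0

Answer: x = -1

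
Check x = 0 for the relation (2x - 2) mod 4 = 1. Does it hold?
x = 0: LHS = (2·0 - 2) mod 4 = (-2) mod 4 = 2; 2 = 1 — FAILS

The relation fails at x = 0, so x = 0 is a counterexample.

Answer: No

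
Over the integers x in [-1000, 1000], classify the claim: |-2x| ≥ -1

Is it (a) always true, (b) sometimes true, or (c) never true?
An absolute value is never negative, so the left side is ≥ 0 for every x, while the right side is -1. Tightest case in [-1000, 1000] is x = 0:
x = 0: LHS = |-2·0| = |0| = 0; 0 ≥ -1 — holds
Hence LHS − RHS is never negative, i.e. LHS ≥ RHS throughout, so the relation holds for every integer in [-1000, 1000].

No counterexample exists.

Answer: Always true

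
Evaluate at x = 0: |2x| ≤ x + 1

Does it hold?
x = 0: LHS = |2·0| = |0| = 0, RHS = 0 + 1 = 1; 0 ≤ 1 — holds

The relation is satisfied at x = 0.

Answer: Yes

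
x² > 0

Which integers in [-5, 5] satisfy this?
Holds for: {-5, -4, -3, -2, -1, 1, 2, 3, 4, 5}
Fails for: {0}

Answer: {-5, -4, -3, -2, -1, 1, 2, 3, 4, 5}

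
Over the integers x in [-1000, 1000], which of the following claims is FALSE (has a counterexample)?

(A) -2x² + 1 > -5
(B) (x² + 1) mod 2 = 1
(A) x = 2: LHS = -2·2² + 1 = -7; -7 > -5 — FAILS
(B) x = 1: LHS = (1² + 1) mod 2 = 2 mod 2 = 0; 0 = 1 — FAILS

Answer: Both A and B are false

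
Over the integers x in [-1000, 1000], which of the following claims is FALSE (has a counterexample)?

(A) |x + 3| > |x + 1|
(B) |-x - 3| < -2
(A) x = -2: LHS = |(-2) + 3| = |1| = 1, RHS = |(-2) + 1| = |-1| = 1; 1 > 1 — FAILS
(B) x = 0: LHS = |-0 - 3| = |-3| = 3; 3 < -2 — FAILS

Answer: Both A and B are false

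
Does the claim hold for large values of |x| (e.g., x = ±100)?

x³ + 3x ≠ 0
x = 100: LHS = 100³ + 3·100 = 1000300; 1000300 ≠ 0 — holds
x = -100: LHS = (-100)³ + 3·(-100) = -1000300; -1000300 ≠ 0 — holds

Answer: Yes, holds for both x = 100 and x = -100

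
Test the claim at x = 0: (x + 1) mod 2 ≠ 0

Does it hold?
x = 0: LHS = (0 + 1) mod 2 = 1 mod 2 = 1; 1 ≠ 0 — holds

The relation is satisfied at x = 0.

Answer: Yes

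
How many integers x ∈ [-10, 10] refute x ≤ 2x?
Counterexamples in [-10, 10]: {-10, -9, -8, -7, -6, -5, -4, -3, -2, -1}.

Counting them gives 10 values.

Answer: 10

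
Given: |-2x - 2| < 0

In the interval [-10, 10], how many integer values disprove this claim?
Counterexamples in [-10, 10]: {-10, -9, -8, -7, -6, -5, -4, -3, -2, -1, 0, 1, 2, 3, 4, 5, 6, 7, 8, 9, 10}.

Counting them gives 21 values.

Answer: 21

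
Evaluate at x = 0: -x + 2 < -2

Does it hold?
x = 0: LHS = -0 + 2 = 2; 2 < -2 — FAILS

The relation fails at x = 0, so x = 0 is a counterexample.

Answer: No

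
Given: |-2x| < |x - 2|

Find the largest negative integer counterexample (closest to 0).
Testing negative integers from -1 downward:
x = -1: LHS = |-2·(-1)| = |2| = 2, RHS = |(-1) - 2| = |-3| = 3; 2 < 3 — holds
x = -2: LHS = |-2·(-2)| = |4| = 4, RHS = |(-2) - 2| = |-4| = 4; 4 < 4 — FAILS  ← closest negative counterexample to 0

Answer: x = -2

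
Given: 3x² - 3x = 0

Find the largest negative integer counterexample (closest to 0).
Testing negative integers from -1 downward:
x = -1: LHS = 3·(-1)² - 3·(-1) = 6; 6 = 0 — FAILS  ← closest negative counterexample to 0

Answer: x = -1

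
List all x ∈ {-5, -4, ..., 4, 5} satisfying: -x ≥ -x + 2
Over all integers in [-5, 5], LHS − RHS is largest at x = 0, where it equals -2:
x = 0: LHS = -0 = 0, RHS = -0 + 2 = 2; 0 ≥ 2 — FAILS
At the ends of the range:
x = -5: LHS = -(-5) = 5, RHS = -(-5) + 2 = 7; 5 ≥ 7 — FAILS
x = 5: RHS = -5 + 2 = -3; -5 ≥ -3 — FAILS
Hence LHS − RHS is never zero or positive, i.e. LHS < RHS throughout, so the claimed relation (≥) fails for every integer in [-5, 5].

Answer: None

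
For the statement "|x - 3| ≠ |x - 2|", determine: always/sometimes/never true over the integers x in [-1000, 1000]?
Track d = LHS − RHS over the integers in [-1000, 1000]. Equality would need d = 0, but d changes sign only between consecutive integers, jumping over 0:
x = 2: LHS = |2 - 3| = |-1| = 1, RHS = |2 - 2| = |0| = 0; 1 ≠ 0 — holds  (d = 1)
x = 3: LHS = |3 - 3| = |0| = 0, RHS = |3 - 2| = |1| = 1; 0 ≠ 1 — holds  (d = -1)
Away from these crossings d keeps a constant sign, and checking every integer in [-1000, 1000] confirms d ≠ 0 throughout. Hence the two sides are never equal, so the relation holds for every integer in [-1000, 1000].

No counterexample exists.

Answer: Always true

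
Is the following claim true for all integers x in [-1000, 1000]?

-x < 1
The claim fails at x = -1:
x = -1: LHS = -(-1) = 1; 1 < 1 — FAILS

Because a single integer refutes it, the statement is false.

Answer: False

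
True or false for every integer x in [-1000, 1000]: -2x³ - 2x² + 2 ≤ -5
The claim fails at x = 0:
x = 0: LHS = -2·0³ - 2·0² + 2 = 2; 2 ≤ -5 — FAILS

Because a single integer refutes it, the statement is false.

Answer: False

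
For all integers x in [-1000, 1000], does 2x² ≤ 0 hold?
The claim fails at x = 1:
x = 1: LHS = 2·1² = 2; 2 ≤ 0 — FAILS

Because a single integer refutes it, the statement is false.

Answer: False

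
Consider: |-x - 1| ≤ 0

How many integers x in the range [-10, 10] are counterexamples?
Counterexamples in [-10, 10]: {-10, -9, -8, -7, -6, -5, -4, -3, -2, 0, 1, 2, 3, 4, 5, 6, 7, 8, 9, 10}.

Counting them gives 20 values.

Answer: 20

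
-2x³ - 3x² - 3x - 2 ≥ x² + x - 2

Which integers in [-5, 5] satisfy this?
Holds for: {-5, -4, -3, -2, -1, 0}
Fails for: {1, 2, 3, 4, 5}

Answer: {-5, -4, -3, -2, -1, 0}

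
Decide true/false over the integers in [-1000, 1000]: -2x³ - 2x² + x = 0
The claim fails at x = 1:
x = 1: LHS = -2·1³ - 2·1² + 1 = -3; -3 = 0 — FAILS

Because a single integer refutes it, the statement is false.

Answer: False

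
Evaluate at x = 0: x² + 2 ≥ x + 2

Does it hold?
x = 0: LHS = 0² + 2 = 2, RHS = 0 + 2 = 2; 2 ≥ 2 — holds

The relation is satisfied at x = 0.

Answer: Yes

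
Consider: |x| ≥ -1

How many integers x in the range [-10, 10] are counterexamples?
An absolute value is never negative, so the left side is ≥ 0 for every x, while the right side is -1. Tightest case in [-10, 10] is x = 0:
x = 0: LHS = |0| = 0; 0 ≥ -1 — holds
Hence LHS − RHS is never negative, i.e. LHS ≥ RHS throughout, so the relation holds for every integer in [-10, 10].

No counterexample appears in that range.

Answer: 0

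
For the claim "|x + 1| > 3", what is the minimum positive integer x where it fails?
Testing positive integers:
x = 1: LHS = |1 + 1| = |2| = 2; 2 > 3 — FAILS  ← smallest positive counterexample

Answer: x = 1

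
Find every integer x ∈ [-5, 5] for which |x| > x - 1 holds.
Over all integers in [-5, 5], LHS − RHS is smallest at x = 0, where it equals 1:
x = 0: LHS = |0| = 0, RHS = 0 - 1 = -1; 0 > -1 — holds
At the ends of the range:
x = -5: LHS = |-5| = 5, RHS = (-5) - 1 = -6; 5 > -6 — holds
x = 5: LHS = |5| = 5, RHS = 5 - 1 = 4; 5 > 4 — holds
Hence LHS − RHS is never zero or negative, i.e. LHS > RHS throughout, so the relation holds for every integer in [-5, 5].

Answer: All integers in [-5, 5]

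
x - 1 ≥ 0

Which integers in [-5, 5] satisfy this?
Holds for: {1, 2, 3, 4, 5}
Fails for: {-5, -4, -3, -2, -1, 0}

Answer: {1, 2, 3, 4, 5}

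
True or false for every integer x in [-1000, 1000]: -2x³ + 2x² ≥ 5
The claim fails at x = 0:
x = 0: LHS = -2·0³ + 2·0² = 0; 0 ≥ 5 — FAILS

Because a single integer refutes it, the statement is false.

Answer: False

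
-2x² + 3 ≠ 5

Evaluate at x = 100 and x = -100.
x = 100: LHS = -2·100² + 3 = -19997; -19997 ≠ 5 — holds
x = -100: LHS = -2·(-100)² + 3 = -19997; -19997 ≠ 5 — holds

Answer: Yes, holds for both x = 100 and x = -100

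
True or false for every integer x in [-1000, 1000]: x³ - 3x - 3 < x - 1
The claim fails at x = -1:
x = -1: LHS = (-1)³ - 3·(-1) - 3 = -1, RHS = (-1) - 1 = -2; -1 < -2 — FAILS

Because a single integer refutes it, the statement is false.

Answer: False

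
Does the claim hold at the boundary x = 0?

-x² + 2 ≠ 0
x = 0: LHS = -0² + 2 = 2; 2 ≠ 0 — holds

The relation is satisfied at x = 0.

Answer: Yes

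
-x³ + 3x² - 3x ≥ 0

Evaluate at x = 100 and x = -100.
x = 100: LHS = -100³ + 3·100² - 3·100 = -970300; -970300 ≥ 0 — FAILS
x = -100: LHS = -(-100)³ + 3·(-100)² - 3·(-100) = 1030300; 1030300 ≥ 0 — holds

Answer: Partially: fails for x = 100, holds for x = -100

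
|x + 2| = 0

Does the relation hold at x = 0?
x = 0: LHS = |0 + 2| = |2| = 2; 2 = 0 — FAILS

The relation fails at x = 0, so x = 0 is a counterexample.

Answer: No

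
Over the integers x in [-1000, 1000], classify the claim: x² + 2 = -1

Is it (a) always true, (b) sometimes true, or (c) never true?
Over all integers in [-1000, 1000], LHS − RHS is always positive; it is smallest at x = 0, where it equals 3:
x = 0: LHS = 0² + 2 = 2; 2 = -1 — FAILS
At the ends of the range:
x = -1000: LHS = (-1000)² + 2 = 1000002; 1000002 = -1 — FAILS
x = 1000: LHS = 1000² + 2 = 1000002; 1000002 = -1 — FAILS
Hence LHS − RHS is never 0, i.e. the two sides are never equal, so the claimed relation (=) fails for every integer in [-1000, 1000].

No integer in the range satisfies it.

Answer: Never true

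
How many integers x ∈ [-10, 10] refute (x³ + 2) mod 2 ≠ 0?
Counterexamples in [-10, 10]: {-10, -8, -6, -4, -2, 0, 2, 4, 6, 8, 10}.

Counting them gives 11 values.

Answer: 11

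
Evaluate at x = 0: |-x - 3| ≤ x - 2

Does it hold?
x = 0: LHS = |-0 - 3| = |-3| = 3, RHS = 0 - 2 = -2; 3 ≤ -2 — FAILS

The relation fails at x = 0, so x = 0 is a counterexample.

Answer: No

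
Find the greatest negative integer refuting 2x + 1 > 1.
Testing negative integers from -1 downward:
x = -1: LHS = 2·(-1) + 1 = -1; -1 > 1 — FAILS  ← closest negative counterexample to 0

Answer: x = -1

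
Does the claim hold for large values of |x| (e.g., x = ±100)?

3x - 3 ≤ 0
x = 100: LHS = 3·100 - 3 = 297; 297 ≤ 0 — FAILS
x = -100: LHS = 3·(-100) - 3 = -303; -303 ≤ 0 — holds

Answer: Partially: fails for x = 100, holds for x = -100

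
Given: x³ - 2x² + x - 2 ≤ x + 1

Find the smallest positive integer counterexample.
Testing positive integers:
x = 1: LHS = 1³ - 2·1² + 1 - 2 = -2, RHS = 1 + 1 = 2; -2 ≤ 2 — holds
x = 2: LHS = 2³ - 2·2² + 2 - 2 = 0, RHS = 2 + 1 = 3; 0 ≤ 3 — holds
x = 3: LHS = 3³ - 2·3² + 3 - 2 = 10, RHS = 3 + 1 = 4; 10 ≤ 4 — FAILS  ← smallest positive counterexample

Answer: x = 3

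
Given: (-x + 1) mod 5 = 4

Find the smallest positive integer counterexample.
Testing positive integers:
x = 1: LHS = (-1 + 1) mod 5 = 0 mod 5 = 0; 0 = 4 — FAILS  ← smallest positive counterexample

Answer: x = 1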